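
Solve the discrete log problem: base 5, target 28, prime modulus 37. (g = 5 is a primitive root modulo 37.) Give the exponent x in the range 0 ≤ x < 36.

14

Successive powers of 5 modulo 37:
  5^0=1  5^1=5  5^2=25  5^3=14  5^4=33  5^5=17
  5^6=11  5^7=18  5^8=16  5^9=6  5^10=30  5^11=2
  5^12=10  5^13=13  5^14=28
So 5^14 ≡ 28 (mod 37), giving x = 14.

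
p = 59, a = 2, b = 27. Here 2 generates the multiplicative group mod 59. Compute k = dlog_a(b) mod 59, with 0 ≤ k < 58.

Baby-step giant-step with m = ceil(sqrt(58)) = 8.
Baby table (2^j mod 59 for j=0..7):
  0:1  1:2  2:4  3:8  4:16  5:32  6:5  7:10
Giant step factor: 2^(-8) ≡ 3 (mod 59).
Scan 27·3^i mod 59 for i = 0, 1, …:
  i=0: 27   i=1: 22   i=2: 7   i=3: 21
  i=4: 4
Match at i=4, j=2: k = 4·8 + 2 = 34.

34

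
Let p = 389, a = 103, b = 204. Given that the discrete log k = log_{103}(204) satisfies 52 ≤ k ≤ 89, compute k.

59

Compute 103^52 mod 389 = 321, then multiply by 103 repeatedly:
  103^52=321  103^53=387  103^54=183  103^55=177  103^56=337
  103^57=90  103^58=323  103^59=204
Found 204 at exponent 59.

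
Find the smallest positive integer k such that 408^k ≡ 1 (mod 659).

658

The order of 408 must divide p − 1 = 658 = 2 · 7 · 47.
Divisors: 1, 2, 7, 14, 47, 94, 329, 658.
Check each in increasing order: 408^1 ≡ 408;  408^2 ≡ 396;  408^7 ≡ 357;  408^14 ≡ 262;  408^47 ≡ 647;  408^94 ≡ 144;  408^329 ≡ 658;  408^658 ≡ 1.
Smallest exponent giving 1 is 658.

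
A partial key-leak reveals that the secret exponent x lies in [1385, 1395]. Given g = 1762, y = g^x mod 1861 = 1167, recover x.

1393

Compute 1762^1385 mod 1861 = 1854, then multiply by 1762 repeatedly:
  1762^1385=1854  1762^1386=693  1762^1387=250  1762^1388=1304  1762^1389=1174
  1762^1390=1017  1762^1391=1672  1762^1392=101  1762^1393=1167
Found 1167 at exponent 1393.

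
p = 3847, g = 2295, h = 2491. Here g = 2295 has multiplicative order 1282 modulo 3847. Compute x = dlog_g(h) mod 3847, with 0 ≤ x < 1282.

83

Baby-step giant-step with m = ceil(sqrt(1282)) = 36.
Baby table (2295^j mod 3847 for j=0..35):
  0:1  1:2295  2:482  3:2101  4:1504  5:921  6:1692  7:1517
  8:3827  9:264  10:1901  11:297  12:696  13:815  14:783  15:436
  16:400  17:2414  18:450  19:1754  20:1468  21:2935  22:3575  23:2821
  24:3541  25:1731  26:2541  27:3390  28:1416  29:2852  30:1593  31:1285
  32:2273  33:3  34:3038  35:1446
Giant step factor: 2295^(-36) ≡ 177 (mod 3847).
Scan 2491·177^i mod 3847 for i = 0, 1, …:
  i=0: 2491   i=1: 2349   i=2: 297
Match at i=2, j=11: x = 2·36 + 11 = 83.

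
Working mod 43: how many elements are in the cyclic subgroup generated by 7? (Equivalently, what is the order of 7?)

6

The order of 7 must divide p − 1 = 42 = 2 · 3 · 7.
Divisors: 1, 2, 3, 6, 7, 14, 21, 42.
Check each in increasing order: 7^1 ≡ 7;  7^2 ≡ 6;  7^3 ≡ 42;  7^6 ≡ 1.
Smallest exponent giving 1 is 6.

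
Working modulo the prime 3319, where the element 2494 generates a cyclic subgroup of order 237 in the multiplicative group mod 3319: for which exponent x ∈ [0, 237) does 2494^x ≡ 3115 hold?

Successive powers of 2494 modulo 3319:
  2494^0=1  2494^1=2494  2494^2=230  2494^3=2752  2494^4=3115
So 2494^4 ≡ 3115 (mod 3319), giving x = 4.

4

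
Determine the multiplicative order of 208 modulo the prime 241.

80

The order of 208 must divide p − 1 = 240 = 2^4 · 3 · 5.
Divisors: 1, 2, 3, 4, 5, 6, 8, 10, 12, 15, 16, 20, 24, 30, 40, 48, 60, 80, 120, 240.
Check each in increasing order: 208^1 ≡ 208;  208^2 ≡ 125;  208^3 ≡ 213;  208^4 ≡ 201;  208^5 ≡ 115;  208^6 ≡ 61;  208^8 ≡ 154;  208^10 ≡ 211;  208^12 ≡ 106;  208^15 ≡ 165;  208^16 ≡ 98;  208^20 ≡ 177;  208^24 ≡ 150;  208^30 ≡ 233;  208^40 ≡ 240;  208^48 ≡ 87;  208^60 ≡ 64;  208^80 ≡ 1.
Smallest exponent giving 1 is 80.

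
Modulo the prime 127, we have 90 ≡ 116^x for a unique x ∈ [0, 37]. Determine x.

Compute 116^0 mod 127 = 1, then multiply by 116 repeatedly:
  116^0=1  116^1=116  116^2=121  116^3=66  116^4=36
  116^5=112  116^6=38  116^7=90
Found 90 at exponent 7.

7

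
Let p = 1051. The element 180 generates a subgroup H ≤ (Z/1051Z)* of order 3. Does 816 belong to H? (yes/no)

⟨180⟩ has order 3; its elements mod 1051 are {1, 180, 870}.
816 is not in this set.

no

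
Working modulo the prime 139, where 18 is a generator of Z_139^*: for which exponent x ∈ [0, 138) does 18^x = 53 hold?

Baby-step giant-step with m = ceil(sqrt(138)) = 12.
Baby table (18^j mod 139 for j=0..11):
  0:1  1:18  2:46  3:133  4:31  5:2  6:36  7:92
  8:127  9:62  10:4  11:72
Giant step factor: 18^(-12) ≡ 34 (mod 139).
Scan 53·34^i mod 139 for i = 0, 1, …:
  i=0: 53   i=1: 134   i=2: 108   i=3: 58
  i=4: 26   i=5: 50   i=6: 32   i=7: 115
  i=8: 18
Match at i=8, j=1: x = 8·12 + 1 = 97.

97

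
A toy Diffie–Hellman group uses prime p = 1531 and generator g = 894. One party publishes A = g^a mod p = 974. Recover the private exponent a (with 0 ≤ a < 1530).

1462

Baby-step giant-step with m = ceil(sqrt(1530)) = 40.
Baby table (894^j mod 1531 for j=0..39):
  0:1  1:894  2:54  3:815  4:1385  5:1142  6:1302  7:428
  8:1413  9:147  10:1283  11:283  12:387  13:1503  14:995  15:19
  16:145  17:1026  18:175  19:288  20:264  21:242  22:477  23:820
  24:1262  25:1412  26:784  27:1229  28:999  29:533  30:361  31:1224
  32:1122  33:263  34:879  35:423  36:5  37:1408  38:270  39:1013
Giant step factor: 894^(-40) ≡ 841 (mod 1531).
Scan 974·841^i mod 1531 for i = 0, 1, …:
  i=0: 974   i=1: 49   i=2: 1403   i=3: 1053
  i=4: 655   i=5: 1226   i=6: 703   i=7: 257
  i=8: 266   i=9: 180     …   i=35: 858
  i=36: 477
Match at i=36, j=22: a = 36·40 + 22 = 1462.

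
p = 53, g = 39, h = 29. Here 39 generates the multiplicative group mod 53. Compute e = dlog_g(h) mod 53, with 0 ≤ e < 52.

Successive powers of 39 modulo 53:
  39^0=1  39^1=39  39^2=37  39^3=12  39^4=44  39^5=20
  39^6=38  39^7=51  39^8=28  39^9=32  39^10=29
So 39^10 ≡ 29 (mod 53), giving e = 10.

10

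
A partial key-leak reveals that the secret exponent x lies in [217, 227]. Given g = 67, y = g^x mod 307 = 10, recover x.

226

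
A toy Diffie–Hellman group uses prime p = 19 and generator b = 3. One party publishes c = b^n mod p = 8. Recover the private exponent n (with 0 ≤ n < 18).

3

Successive powers of 3 modulo 19:
  3^0=1  3^1=3  3^2=9  3^3=8
So 3^3 ≡ 8 (mod 19), giving n = 3.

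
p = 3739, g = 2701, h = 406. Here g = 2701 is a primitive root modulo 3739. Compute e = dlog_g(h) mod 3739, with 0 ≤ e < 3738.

3635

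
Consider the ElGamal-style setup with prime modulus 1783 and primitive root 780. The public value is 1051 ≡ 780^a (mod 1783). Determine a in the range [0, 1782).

1076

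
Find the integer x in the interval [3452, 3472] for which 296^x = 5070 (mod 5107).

3457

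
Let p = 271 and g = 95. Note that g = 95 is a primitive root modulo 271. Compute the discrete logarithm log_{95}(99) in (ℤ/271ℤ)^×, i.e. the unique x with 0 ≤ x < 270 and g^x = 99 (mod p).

158

Baby-step giant-step with m = ceil(sqrt(270)) = 17.
Baby table (95^j mod 271 for j=0..16):
  0:1  1:95  2:82  3:202  4:220  5:33  6:154  7:267
  8:162  9:214  10:5  11:204  12:139  13:197  14:16  15:165
  16:228
Giant step factor: 95^(-17) ≡ 149 (mod 271).
Scan 99·149^i mod 271 for i = 0, 1, …:
  i=0: 99   i=1: 117   i=2: 89   i=3: 253
  i=4: 28   i=5: 107   i=6: 225   i=7: 192
  i=8: 153   i=9: 33
Match at i=9, j=5: x = 9·17 + 5 = 158.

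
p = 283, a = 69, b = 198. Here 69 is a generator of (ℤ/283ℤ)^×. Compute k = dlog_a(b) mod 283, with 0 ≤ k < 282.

179

Baby-step giant-step with m = ceil(sqrt(282)) = 17.
Baby table (69^j mod 283 for j=0..16):
  0:1  1:69  2:233  3:229  4:236  5:153  6:86  7:274
  8:228  9:167  10:203  11:140  12:38  13:75  14:81  15:212
  16:195
Giant step factor: 69^(-17) ≡ 68 (mod 283).
Scan 198·68^i mod 283 for i = 0, 1, …:
  i=0: 198   i=1: 163   i=2: 47   i=3: 83
  i=4: 267   i=5: 44   i=6: 162   i=7: 262
  i=8: 270   i=9: 248   i=10: 167
Match at i=10, j=9: k = 10·17 + 9 = 179.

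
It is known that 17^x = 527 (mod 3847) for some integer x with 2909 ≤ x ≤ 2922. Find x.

2921

Compute 17^2909 mod 3847 = 1038, then multiply by 17 repeatedly:
  17^2909=1038  17^2910=2258  17^2911=3763  17^2912=2419  17^2913=2653
  17^2914=2784  17^2915=1164  17^2916=553  17^2917=1707  17^2918=2090
  17^2919=907  17^2920=31  17^2921=527
Found 527 at exponent 2921.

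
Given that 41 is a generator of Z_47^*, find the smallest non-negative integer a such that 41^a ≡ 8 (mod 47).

22

Baby-step giant-step with m = ceil(sqrt(46)) = 7.
Baby table (41^j mod 47 for j=0..6):
  0:1  1:41  2:36  3:19  4:27  5:26  6:32
Giant step factor: 41^(-7) ≡ 35 (mod 47).
Scan 8·35^i mod 47 for i = 0, 1, …:
  i=0: 8   i=1: 45   i=2: 24   i=3: 41
Match at i=3, j=1: a = 3·7 + 1 = 22.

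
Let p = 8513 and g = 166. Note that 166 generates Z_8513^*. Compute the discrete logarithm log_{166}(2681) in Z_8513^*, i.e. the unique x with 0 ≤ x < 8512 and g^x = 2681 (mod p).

6580

Baby-step giant-step with m = ceil(sqrt(8512)) = 93.
Baby table (166^j mod 8513 for j=0..92):
  0:1  1:166  2:2017  3:2815  4:7588  5:8197  6:7135  7:1103
  8:4325  9:2858  10:6213  11:1285  12:485  13:3893  14:7763  15:3195
  16:2564  17:8487  18:4197  19:7149  20:3427  21:7024  22:8216  23:1776
  24:5374  25:6732  26:2309  27:209  28:642  29:4416  30:938  31:2474
  32:2060  33:1440  34:676  35:1547  36:1412  37:4541  38:4662  39:7722
  40:4902  41:4997  42:3741  43:8070  44:3079  45:334  46:4366  47:1151
  48:3780  49:6031  50:5125  51:7963  52:2343  53:5853  54:1116  55:6483
  56:3540  57:243  58:6286  59:4890  60:3005  61:5076  62:8342  63:5666
  64:4126  65:3876  66:4941  67:2958  68:5787  69:7186  70:1056  71:5036
  72:1702  73:1603  74:2195  75:6824  76:555  77:7000  78:4232  79:4446
  80:5918  81:3393  82:1380  83:7742  84:8222  85:2772  86:450  87:6596
  88:5272  89:6826  90:887  91:2521  92:1349
Giant step factor: 166^(-93) ≡ 364 (mod 8513).
Scan 2681·364^i mod 8513 for i = 0, 1, …:
  i=0: 2681   i=1: 5402   i=2: 8338   i=3: 4404
  i=4: 2612   i=5: 5825   i=6: 563   i=7: 620
  i=8: 4342   i=9: 5583     …   i=69: 190
  i=70: 1056
Match at i=70, j=70: x = 70·93 + 70 = 6580.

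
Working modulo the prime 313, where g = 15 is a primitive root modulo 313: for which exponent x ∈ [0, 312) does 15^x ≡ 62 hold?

Baby-step giant-step with m = ceil(sqrt(312)) = 18.
Baby table (15^j mod 313 for j=0..17):
  0:1  1:15  2:225  3:245  4:232  5:37  6:242  7:187
  8:301  9:133  10:117  11:190  12:33  13:182  14:226  15:260
  16:144  17:282
Giant step factor: 15^(-18) ≡ 35 (mod 313).
Scan 62·35^i mod 313 for i = 0, 1, …:
  i=0: 62   i=1: 292   i=2: 204   i=3: 254
  i=4: 126   i=5: 28   i=6: 41   i=7: 183
  i=8: 145   i=9: 67   i=10: 154   i=11: 69
  i=12: 224   i=13: 15
Match at i=13, j=1: x = 13·18 + 1 = 235.

235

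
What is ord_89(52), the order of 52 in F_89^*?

The order of 52 must divide p − 1 = 88 = 2^3 · 11.
Divisors: 1, 2, 4, 8, 11, 22, 44, 88.
Check each in increasing order: 52^1 ≡ 52;  52^2 ≡ 34;  52^4 ≡ 88;  52^8 ≡ 1.
Smallest exponent giving 1 is 8.

8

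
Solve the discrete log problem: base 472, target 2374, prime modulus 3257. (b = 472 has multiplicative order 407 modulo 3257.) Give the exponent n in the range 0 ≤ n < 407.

323

Baby-step giant-step with m = ceil(sqrt(407)) = 21.
Baby table (472^j mod 3257 for j=0..20):
  0:1  1:472  2:1308  3:1803  4:939  5:256  6:323  7:2634
  8:2331  9:2623  10:396  11:1263  12:105  13:705  14:546  15:409
  16:885  17:824  18:1345  19:2982  20:480
Giant step factor: 472^(-21) ≡ 804 (mod 3257).
Scan 2374·804^i mod 3257 for i = 0, 1, …:
  i=0: 2374   i=1: 94   i=2: 665   i=3: 512
  i=4: 1266   i=5: 1680   i=6: 2322   i=7: 627
  i=8: 2530   i=9: 1752     …   i=14: 1838
  i=15: 2331
Match at i=15, j=8: n = 15·21 + 8 = 323.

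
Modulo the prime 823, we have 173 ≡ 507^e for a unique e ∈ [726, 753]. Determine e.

747

Compute 507^726 mod 823 = 161, then multiply by 507 repeatedly:
  507^726=161  507^727=150  507^728=334  507^729=623  507^730=652
  507^731=541  507^732=228  507^733=376  507^734=519  507^735=596
  507^736=131  507^737=577  507^738=374  507^739=328  507^740=50
  507^741=660  507^742=482  507^743=766  507^744=729  507^745=76
  507^746=674  507^747=173
Found 173 at exponent 747.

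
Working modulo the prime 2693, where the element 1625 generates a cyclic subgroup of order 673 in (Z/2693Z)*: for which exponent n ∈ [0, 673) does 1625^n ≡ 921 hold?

Baby-step giant-step with m = ceil(sqrt(673)) = 26.
Baby table (1625^j mod 2693 for j=0..25):
  0:1  1:1625  2:1485  3:197  4:2351  5:1701  6:1107  7:2644
  8:1165  9:2639  10:1119  11:600  12:134  13:2310  14:2401  15:2161
  16:2646  17:1722  18:223  19:1513  20:2609  21:843  22:1831  23:2303
  24:1798  25:2538
Giant step factor: 1625^(-26) ≡ 2151 (mod 2693).
Scan 921·2151^i mod 2693 for i = 0, 1, …:
  i=0: 921   i=1: 1716   i=2: 1706   i=3: 1740
  i=4: 2163   i=5: 1802   i=6: 875   i=7: 2411
  i=8: 2036   i=9: 618   i=10: 1669   i=11: 250
  i=12: 1843   i=13: 197
Match at i=13, j=3: n = 13·26 + 3 = 341.

341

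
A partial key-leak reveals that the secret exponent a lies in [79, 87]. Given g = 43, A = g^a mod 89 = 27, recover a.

Compute 43^79 mod 89 = 27, then multiply by 43 repeatedly:
  43^79=27
Found 27 at exponent 79.

79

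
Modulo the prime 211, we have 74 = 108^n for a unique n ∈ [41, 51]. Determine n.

49

Compute 108^41 mod 211 = 85, then multiply by 108 repeatedly:
  108^41=85  108^42=107  108^43=162  108^44=194  108^45=63
  108^46=52  108^47=130  108^48=114  108^49=74
Found 74 at exponent 49.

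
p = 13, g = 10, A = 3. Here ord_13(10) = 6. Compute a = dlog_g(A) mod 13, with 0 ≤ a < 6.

Successive powers of 10 modulo 13:
  10^0=1  10^1=10  10^2=9  10^3=12  10^4=3
So 10^4 ≡ 3 (mod 13), giving a = 4.

4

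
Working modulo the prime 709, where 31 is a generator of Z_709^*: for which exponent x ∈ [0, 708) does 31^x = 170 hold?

Baby-step giant-step with m = ceil(sqrt(708)) = 27.
Baby table (31^j mod 709 for j=0..26):
  0:1  1:31  2:252  3:13  4:403  5:440  6:169  7:276
  8:48  9:70  10:43  11:624  12:201  13:559  14:313  15:486
  16:177  17:524  18:646  19:174  20:431  21:599  22:135  23:640
  24:697  25:337  26:521
Giant step factor: 31^(-27) ≡ 659 (mod 709).
Scan 170·659^i mod 709 for i = 0, 1, …:
  i=0: 170   i=1: 8   i=2: 309   i=3: 148
  i=4: 399   i=5: 611   i=6: 646
Match at i=6, j=18: x = 6·27 + 18 = 180.

180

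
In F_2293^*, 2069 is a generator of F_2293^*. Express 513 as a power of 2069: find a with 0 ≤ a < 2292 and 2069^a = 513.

Baby-step giant-step with m = ceil(sqrt(2292)) = 48.
Baby table (2069^j mod 2293 for j=0..47):
  0:1  1:2069  2:2023  3:862  4:1817  5:1146  6:112  7:135
  8:1862  9:238  10:1720  11:2237  12:1079  13:1362  14:2174  15:1433
  16:28  17:607  18:1612  19:1206  20:430  21:2279  22:843  23:1487
  24:1690  25:2078  26:7  27:725  28:403  29:1448  30:1254  31:1143
  32:784  33:945  34:1569  35:1666  36:575  37:1901  38:674  39:362
  40:1460  41:859  42:196  43:1956  44:2112  45:1563  46:717  47:2195
Giant step factor: 2069^(-48) ≡ 973 (mod 2293).
Scan 513·973^i mod 2293 for i = 0, 1, …:
  i=0: 513   i=1: 1568   i=2: 819   i=3: 1216
  i=4: 2273   i=5: 1177   i=6: 1014   i=7: 632
  i=8: 412   i=9: 1894     …   i=24: 2227
  i=25: 2279
Match at i=25, j=21: a = 25·48 + 21 = 1221.

1221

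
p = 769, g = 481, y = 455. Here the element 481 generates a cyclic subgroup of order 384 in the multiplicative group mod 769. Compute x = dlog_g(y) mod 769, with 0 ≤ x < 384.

344

Baby-step giant-step with m = ceil(sqrt(384)) = 20.
Baby table (481^j mod 769 for j=0..19):
  0:1  1:481  2:661  3:344  4:129  5:529  6:679  7:543
  8:492  9:569  10:694  11:68  12:410  13:346  14:322  15:313
  16:598  17:32  18:12  19:389
Giant step factor: 481^(-20) ≡ 143 (mod 769).
Scan 455·143^i mod 769 for i = 0, 1, …:
  i=0: 455   i=1: 469   i=2: 164   i=3: 382
  i=4: 27   i=5: 16   i=6: 750   i=7: 359
  i=8: 583   i=9: 317     …   i=16: 458
  i=17: 129
Match at i=17, j=4: x = 17·20 + 4 = 344.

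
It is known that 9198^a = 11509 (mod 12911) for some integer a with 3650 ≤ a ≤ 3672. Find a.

3669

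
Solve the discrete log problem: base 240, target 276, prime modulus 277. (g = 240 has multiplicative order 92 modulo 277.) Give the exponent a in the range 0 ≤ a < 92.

46

Baby-step giant-step with m = ceil(sqrt(92)) = 10.
Baby table (240^j mod 277 for j=0..9):
  0:1  1:240  2:261  3:38  4:256  5:223  6:59  7:33
  8:164  9:26
Giant step factor: 240^(-10) ≡ 74 (mod 277).
Scan 276·74^i mod 277 for i = 0, 1, …:
  i=0: 276   i=1: 203   i=2: 64   i=3: 27
  i=4: 59
Match at i=4, j=6: a = 4·10 + 6 = 46.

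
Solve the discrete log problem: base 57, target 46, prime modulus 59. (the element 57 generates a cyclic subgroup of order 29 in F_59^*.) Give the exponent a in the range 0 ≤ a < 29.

16

Successive powers of 57 modulo 59:
  57^0=1  57^1=57  57^2=4  57^3=51  57^4=16  57^5=27
  57^6=5  57^7=49  57^8=20  57^9=19  57^10=21  57^11=17
  57^12=25  57^13=9  57^14=41  57^15=36  57^16=46
So 57^16 ≡ 46 (mod 59), giving a = 16.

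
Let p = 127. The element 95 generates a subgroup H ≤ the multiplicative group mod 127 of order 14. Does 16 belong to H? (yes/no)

⟨95⟩ has order 14; its elements mod 127 are {1, 2, 4, 8, 16, 32, 63, 64, 95, 111, 119, 123, 125, 126}.
16 is in this set.

yes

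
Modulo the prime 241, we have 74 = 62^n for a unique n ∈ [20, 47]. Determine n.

43

Compute 62^20 mod 241 = 181, then multiply by 62 repeatedly:
  62^20=181  62^21=136  62^22=238  62^23=55  62^24=36
  62^25=63  62^26=50  62^27=208  62^28=123  62^29=155
  62^30=211  62^31=68  62^32=119  62^33=148  62^34=18
  62^35=152  62^36=25  62^37=104  62^38=182  62^39=198
  62^40=226  62^41=34  62^42=180  62^43=74
Found 74 at exponent 43.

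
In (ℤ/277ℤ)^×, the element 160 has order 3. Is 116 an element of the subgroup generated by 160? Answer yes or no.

yes

⟨160⟩ has order 3; its elements mod 277 are {1, 116, 160}.
116 is in this set.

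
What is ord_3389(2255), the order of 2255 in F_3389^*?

The order of 2255 must divide p − 1 = 3388 = 2^2 · 7 · 11^2.
Divisors: 1, 2, 4, 7, 11, 14, 22, 28, 44, 77, 121, 154, 242, 308, 484, 847, 1694, 3388.
Check each in increasing order: 2255^1 ≡ 2255;  2255^2 ≡ 1525;  2255^4 ≡ 771;  2255^7 ≡ 2031;  2255^11 ≡ 183;  2255^14 ≡ 548;  2255^22 ≡ 2988;  2255^28 ≡ 2072;  2255^44 ≡ 1518;  2255^77 ≡ 1036;  2255^121 ≡ 152;  2255^154 ≡ 2372;  2255^242 ≡ 2770;  2255^308 ≡ 644;  2255^484 ≡ 204;  2255^847 ≡ 1344;  2255^1694 ≡ 3388;  2255^3388 ≡ 1.
Smallest exponent giving 1 is 3388.

3388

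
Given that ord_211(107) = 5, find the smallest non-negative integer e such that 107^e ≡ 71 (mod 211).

4

Successive powers of 107 modulo 211:
  107^0=1  107^1=107  107^2=55  107^3=188  107^4=71
So 107^4 ≡ 71 (mod 211), giving e = 4.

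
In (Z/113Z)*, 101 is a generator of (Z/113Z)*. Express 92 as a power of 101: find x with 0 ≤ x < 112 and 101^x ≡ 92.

81

Baby-step giant-step with m = ceil(sqrt(112)) = 11.
Baby table (101^j mod 113 for j=0..10):
  0:1  1:101  2:31  3:80  4:57  5:107  6:72  7:40
  8:85  9:110  10:36
Giant step factor: 101^(-11) ≡ 17 (mod 113).
Scan 92·17^i mod 113 for i = 0, 1, …:
  i=0: 92   i=1: 95   i=2: 33   i=3: 109
  i=4: 45   i=5: 87   i=6: 10   i=7: 57
Match at i=7, j=4: x = 7·11 + 4 = 81.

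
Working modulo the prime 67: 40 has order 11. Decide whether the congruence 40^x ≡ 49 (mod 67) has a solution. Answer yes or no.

49 ∈ ⟨40⟩ iff 49^11 ≡ 1 (mod 67), since |⟨40⟩| = 11.
49^11 mod 67 = 29.
Since 29 ≠ 1, 49 does not lie in the subgroup.

no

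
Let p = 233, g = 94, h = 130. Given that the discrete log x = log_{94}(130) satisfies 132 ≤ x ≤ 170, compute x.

169

Compute 94^132 mod 233 = 201, then multiply by 94 repeatedly:
  94^132=201  94^133=21  94^134=110  94^135=88  94^136=117
  94^137=47  94^138=224  94^139=86  94^140=162  94^141=83
  94^142=113  94^143=137  94^144=63  94^145=97  94^146=31
  94^147=118  94^148=141  94^149=206  94^150=25  94^151=20
  94^152=16  94^153=106  94^154=178  94^155=189  94^156=58
  94^157=93  94^158=121  94^159=190  94^160=152  94^161=75
  94^162=60  94^163=48  94^164=85  94^165=68  94^166=101
  94^167=174  94^168=46  94^169=130
Found 130 at exponent 169.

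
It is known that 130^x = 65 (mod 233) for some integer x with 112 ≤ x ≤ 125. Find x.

113

Compute 130^112 mod 233 = 117, then multiply by 130 repeatedly:
  130^112=117  130^113=65
Found 65 at exponent 113.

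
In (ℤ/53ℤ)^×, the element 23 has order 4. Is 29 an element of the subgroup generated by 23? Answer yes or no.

no

⟨23⟩ has order 4; its elements mod 53 are {1, 23, 30, 52}.
29 is not in this set.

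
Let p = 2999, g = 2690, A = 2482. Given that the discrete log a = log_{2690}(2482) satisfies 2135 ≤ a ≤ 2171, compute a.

2143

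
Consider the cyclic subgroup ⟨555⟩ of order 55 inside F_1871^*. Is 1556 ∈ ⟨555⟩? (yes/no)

yes

1556 ∈ ⟨555⟩ iff 1556^55 ≡ 1 (mod 1871), since |⟨555⟩| = 55.
1556^55 mod 1871 = 1.
Since 1 = 1, 1556 lies in the subgroup.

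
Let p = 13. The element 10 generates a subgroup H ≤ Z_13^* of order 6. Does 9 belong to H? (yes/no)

yes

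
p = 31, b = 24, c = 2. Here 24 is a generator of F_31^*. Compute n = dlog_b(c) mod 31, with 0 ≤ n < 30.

Successive powers of 24 modulo 31:
  24^0=1  24^1=24  24^2=18  24^3=29  24^4=14  24^5=26
  24^6=4  24^7=3  24^8=10  24^9=23  24^10=25  24^11=11
  24^12=16  24^13=12  24^14=9  24^15=30  24^16=7  24^17=13
  24^18=2
So 24^18 ≡ 2 (mod 31), giving n = 18.

18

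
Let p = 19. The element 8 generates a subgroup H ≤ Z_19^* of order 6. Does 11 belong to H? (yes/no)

yes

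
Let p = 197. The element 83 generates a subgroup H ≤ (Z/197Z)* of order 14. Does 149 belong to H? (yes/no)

149 ∈ ⟨83⟩ iff 149^14 ≡ 1 (mod 197), since |⟨83⟩| = 14.
149^14 mod 197 = 83.
Since 83 ≠ 1, 149 does not lie in the subgroup.

no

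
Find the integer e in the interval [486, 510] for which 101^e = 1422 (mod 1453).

491

Compute 101^486 mod 1453 = 448, then multiply by 101 repeatedly:
  101^486=448  101^487=205  101^488=363  101^489=338  101^490=719
  101^491=1422
Found 1422 at exponent 491.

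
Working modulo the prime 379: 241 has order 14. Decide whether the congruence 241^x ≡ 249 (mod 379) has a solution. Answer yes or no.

⟨241⟩ has order 14; its elements mod 379 are {1, 86, 94, 119, 125, 138, 184, 195, 241, 254, 260, 285, 293, 378}.
249 is not in this set.

no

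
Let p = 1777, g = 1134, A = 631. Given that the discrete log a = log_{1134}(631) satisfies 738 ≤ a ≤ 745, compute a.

739

Compute 1134^738 mod 1777 = 46, then multiply by 1134 repeatedly:
  1134^738=46  1134^739=631
Found 631 at exponent 739.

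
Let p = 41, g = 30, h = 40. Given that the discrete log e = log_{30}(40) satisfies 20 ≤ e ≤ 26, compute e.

20

Compute 30^20 mod 41 = 40, then multiply by 30 repeatedly:
  30^20=40
Found 40 at exponent 20.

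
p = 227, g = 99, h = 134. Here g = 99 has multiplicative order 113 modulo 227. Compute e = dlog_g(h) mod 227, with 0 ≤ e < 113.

67

Baby-step giant-step with m = ceil(sqrt(113)) = 11.
Baby table (99^j mod 227 for j=0..10):
  0:1  1:99  2:40  3:101  4:11  5:181  6:213  7:203
  8:121  9:175  10:73
Giant step factor: 99^(-11) ≡ 92 (mod 227).
Scan 134·92^i mod 227 for i = 0, 1, …:
  i=0: 134   i=1: 70   i=2: 84   i=3: 10
  i=4: 12   i=5: 196   i=6: 99
Match at i=6, j=1: e = 6·11 + 1 = 67.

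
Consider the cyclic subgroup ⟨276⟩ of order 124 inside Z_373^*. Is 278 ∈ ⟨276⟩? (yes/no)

no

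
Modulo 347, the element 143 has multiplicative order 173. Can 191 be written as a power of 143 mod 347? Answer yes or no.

191 ∈ ⟨143⟩ iff 191^173 ≡ 1 (mod 347), since |⟨143⟩| = 173.
191^173 mod 347 = 346.
Since 346 ≠ 1, 191 does not lie in the subgroup.

no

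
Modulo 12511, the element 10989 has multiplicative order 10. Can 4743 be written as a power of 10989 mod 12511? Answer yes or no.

⟨10989⟩ has order 10; its elements mod 12511 are {1, 1271, 1522, 1949, 4743, 7768, 10562, 10989, 11240, 12510}.
4743 is in this set.

yes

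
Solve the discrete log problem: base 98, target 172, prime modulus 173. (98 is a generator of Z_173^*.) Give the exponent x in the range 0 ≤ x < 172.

86

Baby-step giant-step with m = ceil(sqrt(172)) = 14.
Baby table (98^j mod 173 for j=0..13):
  0:1  1:98  2:89  3:72  4:136  5:7  6:167  7:104
  8:158  9:87  10:49  11:131  12:36  13:68
Giant step factor: 98^(-14) ≡ 25 (mod 173).
Scan 172·25^i mod 173 for i = 0, 1, …:
  i=0: 172   i=1: 148   i=2: 67   i=3: 118
  i=4: 9   i=5: 52   i=6: 89
Match at i=6, j=2: x = 6·14 + 2 = 86.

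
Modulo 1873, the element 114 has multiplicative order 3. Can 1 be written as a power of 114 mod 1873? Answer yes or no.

yes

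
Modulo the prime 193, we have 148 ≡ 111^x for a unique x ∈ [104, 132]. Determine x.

113

Compute 111^104 mod 193 = 177, then multiply by 111 repeatedly:
  111^104=177  111^105=154  111^106=110  111^107=51  111^108=64
  111^109=156  111^110=139  111^111=182  111^112=130  111^113=148
Found 148 at exponent 113.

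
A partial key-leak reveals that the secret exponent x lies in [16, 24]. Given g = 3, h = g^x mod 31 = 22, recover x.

17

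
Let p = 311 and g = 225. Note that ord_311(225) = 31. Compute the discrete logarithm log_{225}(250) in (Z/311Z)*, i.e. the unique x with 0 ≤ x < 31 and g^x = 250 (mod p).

3

Successive powers of 225 modulo 311:
  225^0=1  225^1=225  225^2=243  225^3=250
So 225^3 ≡ 250 (mod 311), giving x = 3.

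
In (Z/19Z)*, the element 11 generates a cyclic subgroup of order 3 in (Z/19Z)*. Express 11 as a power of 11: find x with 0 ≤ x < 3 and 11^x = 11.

Successive powers of 11 modulo 19:
  11^0=1  11^1=11
So 11^1 ≡ 11 (mod 19), giving x = 1.

1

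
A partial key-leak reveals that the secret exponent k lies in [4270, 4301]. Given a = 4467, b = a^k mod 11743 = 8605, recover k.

4295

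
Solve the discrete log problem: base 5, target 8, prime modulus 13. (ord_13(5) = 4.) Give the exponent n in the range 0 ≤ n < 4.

3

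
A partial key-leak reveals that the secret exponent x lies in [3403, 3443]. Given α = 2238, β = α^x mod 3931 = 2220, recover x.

3439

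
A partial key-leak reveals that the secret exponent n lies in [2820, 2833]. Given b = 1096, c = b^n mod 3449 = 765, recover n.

2828

Compute 1096^2820 mod 3449 = 2093, then multiply by 1096 repeatedly:
  1096^2820=2093  1096^2821=343  1096^2822=3436  1096^2823=2997  1096^2824=1264
  1096^2825=2295  1096^2826=999  1096^2827=1571  1096^2828=765
Found 765 at exponent 2828.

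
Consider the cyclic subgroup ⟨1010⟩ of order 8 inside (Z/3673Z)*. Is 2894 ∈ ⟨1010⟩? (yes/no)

⟨1010⟩ has order 8; its elements mod 3673 are {1, 994, 1010, 1211, 2462, 2663, 2679, 3672}.
2894 is not in this set.

no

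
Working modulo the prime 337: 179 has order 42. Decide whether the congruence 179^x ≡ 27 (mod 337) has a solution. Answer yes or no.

no

27 ∈ ⟨179⟩ iff 27^42 ≡ 1 (mod 337), since |⟨179⟩| = 42.
27^42 mod 337 = 189.
Since 189 ≠ 1, 27 does not lie in the subgroup.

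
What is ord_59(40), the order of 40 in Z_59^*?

58

The order of 40 must divide p − 1 = 58 = 2 · 29.
Divisors: 1, 2, 29, 58.
Check each in increasing order: 40^1 ≡ 40;  40^2 ≡ 7;  40^29 ≡ 58;  40^58 ≡ 1.
Smallest exponent giving 1 is 58.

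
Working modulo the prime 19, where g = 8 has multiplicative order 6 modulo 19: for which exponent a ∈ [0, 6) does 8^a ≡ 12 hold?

5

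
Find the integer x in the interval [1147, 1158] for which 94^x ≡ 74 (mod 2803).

1153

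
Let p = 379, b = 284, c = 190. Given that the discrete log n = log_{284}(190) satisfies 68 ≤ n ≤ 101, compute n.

95

Compute 284^68 mod 379 = 127, then multiply by 284 repeatedly:
  284^68=127  284^69=63  284^70=79  284^71=75  284^72=76
  284^73=360  284^74=289  284^75=212  284^76=326  284^77=108
  284^78=352  284^79=291  284^80=22  284^81=184  284^82=333
  284^83=201  284^84=234  284^85=131  284^86=62  284^87=174
  284^88=146  284^89=153  284^90=246  284^91=128  284^92=347
  284^93=8  284^94=377  284^95=190
Found 190 at exponent 95.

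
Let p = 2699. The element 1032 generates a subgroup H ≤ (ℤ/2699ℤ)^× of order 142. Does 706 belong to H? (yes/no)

no

706 ∈ ⟨1032⟩ iff 706^142 ≡ 1 (mod 2699), since |⟨1032⟩| = 142.
706^142 mod 2699 = 107.
Since 107 ≠ 1, 706 does not lie in the subgroup.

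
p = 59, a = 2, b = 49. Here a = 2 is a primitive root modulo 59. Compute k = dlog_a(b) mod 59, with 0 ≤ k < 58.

36

Baby-step giant-step with m = ceil(sqrt(58)) = 8.
Baby table (2^j mod 59 for j=0..7):
  0:1  1:2  2:4  3:8  4:16  5:32  6:5  7:10
Giant step factor: 2^(-8) ≡ 3 (mod 59).
Scan 49·3^i mod 59 for i = 0, 1, …:
  i=0: 49   i=1: 29   i=2: 28   i=3: 25
  i=4: 16
Match at i=4, j=4: k = 4·8 + 4 = 36.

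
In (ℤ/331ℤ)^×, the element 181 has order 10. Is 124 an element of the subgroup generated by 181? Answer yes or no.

yes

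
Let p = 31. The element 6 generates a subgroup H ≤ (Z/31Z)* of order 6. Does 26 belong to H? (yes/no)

yes

⟨6⟩ has order 6; its elements mod 31 are {1, 5, 6, 25, 26, 30}.
26 is in this set.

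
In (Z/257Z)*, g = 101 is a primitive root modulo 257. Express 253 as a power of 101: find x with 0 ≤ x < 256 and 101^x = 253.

160

Baby-step giant-step with m = ceil(sqrt(256)) = 16.
Baby table (101^j mod 257 for j=0..15):
  0:1  1:101  2:178  3:245  4:73  5:177  6:144  7:152
  8:189  9:71  10:232  11:45  12:176  13:43  14:231  15:201
Giant step factor: 101^(-16) ≡ 128 (mod 257).
Scan 253·128^i mod 257 for i = 0, 1, …:
  i=0: 253   i=1: 2   i=2: 256   i=3: 129
  i=4: 64   i=5: 225   i=6: 16   i=7: 249
  i=8: 4   i=9: 255   i=10: 1
Match at i=10, j=0: x = 10·16 + 0 = 160.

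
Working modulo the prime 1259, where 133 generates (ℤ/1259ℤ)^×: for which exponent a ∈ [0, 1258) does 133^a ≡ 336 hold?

30

Successive powers of 133 modulo 1259:
  133^0=1  133^1=133  133^2=63  133^3=825  133^4=192  133^5=356
  133^6=765  133^7=1025  133^8=353  133^9=366  133^10=836  133^11=396
  133^12=1049  133^13=1027  133^14=619  133^15=492  133^16=1227  133^17=780
  133^18=502  133^19=39  133^20=151  133^21=1198  133^22=700  133^23=1193
  133^24=35  133^25=878  133^26=946  133^27=1177  133^28=425  133^29=1129
  133^30=336
So 133^30 ≡ 336 (mod 1259), giving a = 30.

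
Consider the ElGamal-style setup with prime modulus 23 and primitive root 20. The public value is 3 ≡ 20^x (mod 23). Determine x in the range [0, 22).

12

Successive powers of 20 modulo 23:
  20^0=1  20^1=20  20^2=9  20^3=19  20^4=12  20^5=10
  20^6=16  20^7=21  20^8=6  20^9=5  20^10=8  20^11=22
  20^12=3
So 20^12 ≡ 3 (mod 23), giving x = 12.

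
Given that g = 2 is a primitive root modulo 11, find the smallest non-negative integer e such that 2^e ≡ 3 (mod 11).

8

Successive powers of 2 modulo 11:
  2^0=1  2^1=2  2^2=4  2^3=8  2^4=5  2^5=10
  2^6=9  2^7=7  2^8=3
So 2^8 ≡ 3 (mod 11), giving e = 8.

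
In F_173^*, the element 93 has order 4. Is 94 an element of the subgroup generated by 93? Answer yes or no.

no

94 ∈ ⟨93⟩ iff 94^4 ≡ 1 (mod 173), since |⟨93⟩| = 4.
94^4 mod 173 = 169.
Since 169 ≠ 1, 94 does not lie in the subgroup.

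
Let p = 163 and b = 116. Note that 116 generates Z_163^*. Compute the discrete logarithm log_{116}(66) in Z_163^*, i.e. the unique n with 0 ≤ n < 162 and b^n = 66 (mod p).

Baby-step giant-step with m = ceil(sqrt(162)) = 13.
Baby table (116^j mod 163 for j=0..12):
  0:1  1:116  2:90  3:8  4:113  5:68  6:64  7:89
  8:55  9:23  10:60  11:114  12:21
Giant step factor: 116^(-13) ≡ 18 (mod 163).
Scan 66·18^i mod 163 for i = 0, 1, …:
  i=0: 66   i=1: 47   i=2: 31   i=3: 69
  i=4: 101   i=5: 25   i=6: 124   i=7: 113
Match at i=7, j=4: n = 7·13 + 4 = 95.

95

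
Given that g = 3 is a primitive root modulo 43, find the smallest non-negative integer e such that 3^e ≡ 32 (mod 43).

Successive powers of 3 modulo 43:
  3^0=1  3^1=3  3^2=9  3^3=27  3^4=38  3^5=28
  3^6=41  3^7=37  3^8=25  3^9=32
So 3^9 ≡ 32 (mod 43), giving e = 9.

9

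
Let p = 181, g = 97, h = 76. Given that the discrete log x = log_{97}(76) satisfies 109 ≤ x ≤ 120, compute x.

119

Compute 97^109 mod 181 = 63, then multiply by 97 repeatedly:
  97^109=63  97^110=138  97^111=173  97^112=129  97^113=24
  97^114=156  97^115=109  97^116=75  97^117=35  97^118=137
  97^119=76
Found 76 at exponent 119.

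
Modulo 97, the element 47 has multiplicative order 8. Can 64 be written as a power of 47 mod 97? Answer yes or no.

⟨47⟩ has order 8; its elements mod 97 are {1, 22, 33, 47, 50, 64, 75, 96}.
64 is in this set.

yes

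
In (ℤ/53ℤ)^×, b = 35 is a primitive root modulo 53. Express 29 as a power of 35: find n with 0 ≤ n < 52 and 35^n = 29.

34

Baby-step giant-step with m = ceil(sqrt(52)) = 8.
Baby table (35^j mod 53 for j=0..7):
  0:1  1:35  2:6  3:51  4:36  5:41  6:4  7:34
Giant step factor: 35^(-8) ≡ 42 (mod 53).
Scan 29·42^i mod 53 for i = 0, 1, …:
  i=0: 29   i=1: 52   i=2: 11   i=3: 38
  i=4: 6
Match at i=4, j=2: n = 4·8 + 2 = 34.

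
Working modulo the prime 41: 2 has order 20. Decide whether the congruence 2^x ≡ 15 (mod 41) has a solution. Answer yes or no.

⟨2⟩ has order 20; its elements mod 41 are {1, 2, 4, 5, 8, 9, 10, 16, 18, 20, 21, 23, 25, 31, 32, 33, 36, 37, 39, 40}.
15 is not in this set.

no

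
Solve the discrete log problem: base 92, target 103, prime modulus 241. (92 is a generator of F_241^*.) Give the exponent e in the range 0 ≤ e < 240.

177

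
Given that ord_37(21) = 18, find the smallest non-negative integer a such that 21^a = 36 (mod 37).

9

Successive powers of 21 modulo 37:
  21^0=1  21^1=21  21^2=34  21^3=11  21^4=9  21^5=4
  21^6=10  21^7=25  21^8=7  21^9=36
So 21^9 ≡ 36 (mod 37), giving a = 9.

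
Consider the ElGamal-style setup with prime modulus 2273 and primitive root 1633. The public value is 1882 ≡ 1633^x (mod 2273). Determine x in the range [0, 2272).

1886

Baby-step giant-step with m = ceil(sqrt(2272)) = 48.
Baby table (1633^j mod 2273 for j=0..47):
  0:1  1:1633  2:460  3:1090  4:211  5:1340  6:1594  7:417
  8:1334  9:888  10:2203  11:1613  12:1895  13:982  14:1141  15:1666
  16:2070  17:359  18:2086  19:1484  20:354  21:740  22:1457  23:1723
  24:1958  25:1576  26:572  27:2146  28:1725  29:678  30:223  31:479
  32:295  33:2132  34:1593  35:1057  36:874  37:2071  38:1992  39:273
  40:301  41:565  42:2080  43:778  44:2140  45:1019  46:191  47:502
Giant step factor: 1633^(-48) ≡ 904 (mod 2273).
Scan 1882·904^i mod 2273 for i = 0, 1, …:
  i=0: 1882   i=1: 1124   i=2: 65   i=3: 1935
  i=4: 1303   i=5: 498   i=6: 138   i=7: 2010
  i=8: 913   i=9: 253     …   i=38: 2141
  i=39: 1141
Match at i=39, j=14: x = 39·48 + 14 = 1886.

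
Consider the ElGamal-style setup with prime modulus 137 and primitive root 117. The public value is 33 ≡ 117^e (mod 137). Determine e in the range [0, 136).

Baby-step giant-step with m = ceil(sqrt(136)) = 12.
Baby table (117^j mod 137 for j=0..11):
  0:1  1:117  2:126  3:83  4:121  5:46  6:39  7:42
  8:119  9:86  10:61  11:13
Giant step factor: 117^(-12) ≡ 49 (mod 137).
Scan 33·49^i mod 137 for i = 0, 1, …:
  i=0: 33   i=1: 110   i=2: 47   i=3: 111
  i=4: 96   i=5: 46
Match at i=5, j=5: e = 5·12 + 5 = 65.

65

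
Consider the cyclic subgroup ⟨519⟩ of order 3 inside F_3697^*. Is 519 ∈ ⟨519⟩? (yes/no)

⟨519⟩ has order 3; its elements mod 3697 are {1, 519, 3177}.
519 is in this set.

yes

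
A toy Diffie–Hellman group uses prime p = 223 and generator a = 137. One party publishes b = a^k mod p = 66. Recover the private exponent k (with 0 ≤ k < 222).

Baby-step giant-step with m = ceil(sqrt(222)) = 15.
Baby table (137^j mod 223 for j=0..14):
  0:1  1:137  2:37  3:163  4:31  5:10  6:32  7:147
  8:69  9:87  10:100  11:97  12:132  13:21  14:201
Giant step factor: 137^(-15) ≡ 159 (mod 223).
Scan 66·159^i mod 223 for i = 0, 1, …:
  i=0: 66   i=1: 13   i=2: 60   i=3: 174
  i=4: 14   i=5: 219   i=6: 33   i=7: 118
  i=8: 30   i=9: 87
Match at i=9, j=9: k = 9·15 + 9 = 144.

144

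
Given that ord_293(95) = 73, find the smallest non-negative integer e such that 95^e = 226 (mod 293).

30

Baby-step giant-step with m = ceil(sqrt(73)) = 9.
Baby table (95^j mod 293 for j=0..8):
  0:1  1:95  2:235  3:57  4:141  5:210  6:26  7:126
  8:250
Giant step factor: 95^(-9) ≡ 69 (mod 293).
Scan 226·69^i mod 293 for i = 0, 1, …:
  i=0: 226   i=1: 65   i=2: 90   i=3: 57
Match at i=3, j=3: e = 3·9 + 3 = 30.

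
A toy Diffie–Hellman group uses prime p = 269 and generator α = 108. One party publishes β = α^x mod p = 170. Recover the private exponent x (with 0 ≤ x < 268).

Baby-step giant-step with m = ceil(sqrt(268)) = 17.
Baby table (108^j mod 269 for j=0..16):
  0:1  1:108  2:97  3:254  4:263  5:159  6:225  7:90
  8:36  9:122  10:264  11:267  12:53  13:75  14:30  15:12
  16:220
Giant step factor: 108^(-17) ≡ 107 (mod 269).
Scan 170·107^i mod 269 for i = 0, 1, …:
  i=0: 170   i=1: 167   i=2: 115   i=3: 200
  i=4: 149   i=5: 72   i=6: 172   i=7: 112
  i=8: 148   i=9: 234     …   i=13: 88
  i=14: 1
Match at i=14, j=0: x = 14·17 + 0 = 238.

238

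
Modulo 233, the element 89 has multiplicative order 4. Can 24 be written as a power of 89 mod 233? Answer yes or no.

⟨89⟩ has order 4; its elements mod 233 are {1, 89, 144, 232}.
24 is not in this set.

no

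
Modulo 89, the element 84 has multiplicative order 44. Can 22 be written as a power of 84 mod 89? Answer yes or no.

22 ∈ ⟨84⟩ iff 22^44 ≡ 1 (mod 89), since |⟨84⟩| = 44.
22^44 mod 89 = 1.
Since 1 = 1, 22 lies in the subgroup.

yes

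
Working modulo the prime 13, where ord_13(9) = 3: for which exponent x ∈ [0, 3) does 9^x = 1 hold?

Successive powers of 9 modulo 13:
  9^0=1
So 9^0 ≡ 1 (mod 13), giving x = 0.

0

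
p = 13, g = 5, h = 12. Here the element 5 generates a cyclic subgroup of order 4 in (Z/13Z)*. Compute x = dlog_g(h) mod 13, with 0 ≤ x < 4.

2

Successive powers of 5 modulo 13:
  5^0=1  5^1=5  5^2=12
So 5^2 ≡ 12 (mod 13), giving x = 2.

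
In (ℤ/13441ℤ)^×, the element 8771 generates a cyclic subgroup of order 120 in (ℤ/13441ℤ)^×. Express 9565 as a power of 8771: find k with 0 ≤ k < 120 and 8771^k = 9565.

73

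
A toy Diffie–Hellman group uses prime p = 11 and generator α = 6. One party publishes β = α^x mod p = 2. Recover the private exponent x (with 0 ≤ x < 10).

Successive powers of 6 modulo 11:
  6^0=1  6^1=6  6^2=3  6^3=7  6^4=9  6^5=10
  6^6=5  6^7=8  6^8=4  6^9=2
So 6^9 ≡ 2 (mod 11), giving x = 9.

9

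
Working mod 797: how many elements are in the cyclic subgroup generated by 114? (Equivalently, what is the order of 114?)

796

The order of 114 must divide p − 1 = 796 = 2^2 · 199.
Divisors: 1, 2, 4, 199, 398, 796.
Check each in increasing order: 114^1 ≡ 114;  114^2 ≡ 244;  114^4 ≡ 558;  114^199 ≡ 215;  114^398 ≡ 796;  114^796 ≡ 1.
Smallest exponent giving 1 is 796.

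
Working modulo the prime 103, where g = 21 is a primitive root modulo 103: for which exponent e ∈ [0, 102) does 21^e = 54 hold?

101

Baby-step giant-step with m = ceil(sqrt(102)) = 11.
Baby table (21^j mod 103 for j=0..10):
  0:1  1:21  2:29  3:94  4:17  5:48  6:81  7:53
  8:83  9:95  10:38
Giant step factor: 21^(-11) ≡ 99 (mod 103).
Scan 54·99^i mod 103 for i = 0, 1, …:
  i=0: 54   i=1: 93   i=2: 40   i=3: 46
  i=4: 22   i=5: 15   i=6: 43   i=7: 34
  i=8: 70   i=9: 29
Match at i=9, j=2: e = 9·11 + 2 = 101.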